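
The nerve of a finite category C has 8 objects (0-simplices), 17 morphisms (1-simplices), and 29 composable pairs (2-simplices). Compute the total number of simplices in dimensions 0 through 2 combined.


The 2-skeleton of the nerve N(C) consists of simplices in dimensions 0, 1, 2:
  |N(C)_0| = 8 (objects)
  |N(C)_1| = 17 (morphisms)
  |N(C)_2| = 29 (composable pairs)
Total = 8 + 17 + 29 = 54

54


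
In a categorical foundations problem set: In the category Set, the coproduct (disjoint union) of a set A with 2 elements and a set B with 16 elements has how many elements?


In Set, the coproduct A + B is the disjoint union.
|A + B| = |A| + |B| = 2 + 16 = 18

18


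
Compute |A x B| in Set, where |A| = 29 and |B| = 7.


In Set, the product A x B is the Cartesian product.
By the universal property, |A x B| = |A| * |B|.
|A x B| = 29 * 7 = 203

203


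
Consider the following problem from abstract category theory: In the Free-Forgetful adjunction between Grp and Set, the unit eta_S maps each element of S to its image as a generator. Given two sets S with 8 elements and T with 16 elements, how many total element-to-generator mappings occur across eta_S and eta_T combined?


The unit eta_X: X -> U(F(X)) of the Free-Forgetful adjunction
maps each element of X to a generator of F(X). For X = S + T (disjoint
union in Set), |S + T| = |S| + |T|.
Total mappings = 8 + 16 = 24.

24


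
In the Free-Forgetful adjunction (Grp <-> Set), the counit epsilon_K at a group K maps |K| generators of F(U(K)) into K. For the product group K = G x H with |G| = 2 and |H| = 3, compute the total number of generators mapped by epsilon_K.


The counit epsilon_K: F(U(K)) -> K of the Free-Forgetful adjunction
maps |K| generators of F(U(K)) into K. For K = G x H (the product group),
|G x H| = |G| * |H|.
Total generators mapped = 2 * 3 = 6.

6


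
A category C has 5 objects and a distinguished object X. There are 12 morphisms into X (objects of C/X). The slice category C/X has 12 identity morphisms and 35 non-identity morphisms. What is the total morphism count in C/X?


In the slice category C/X, objects are morphisms to X.
Identity morphisms: 12 (one per object of C/X).
Non-identity morphisms: 35.
Total = 12 + 35 = 47

47


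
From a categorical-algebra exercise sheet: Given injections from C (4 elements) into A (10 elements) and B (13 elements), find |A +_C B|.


The pushout A +_C B identifies the images of C in A and B.
|A +_C B| = |A| + |B| - |C| (for injections).
= 10 + 13 - 4 = 19

19


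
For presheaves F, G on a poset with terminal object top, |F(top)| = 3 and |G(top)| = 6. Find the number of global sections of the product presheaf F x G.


Global sections of a presheaf on a poset with terminal top satisfy
Gamma(H) ~ H(top). Presheaves admit pointwise products, so
(F x G)(top) = F(top) x G(top) (Cartesian product).
|Gamma(F x G)| = |F(top)| * |G(top)| = 3 * 6 = 18.

18


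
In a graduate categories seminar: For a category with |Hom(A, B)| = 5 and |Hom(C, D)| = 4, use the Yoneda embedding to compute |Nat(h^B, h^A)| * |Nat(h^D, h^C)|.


By the Yoneda lemma, Nat(h^B, h^A) is isomorphic to Hom(A, B),
so |Nat(h^B, h^A)| = |Hom(A, B)| and |Nat(h^D, h^C)| = |Hom(C, D)|.
|Hom(A, B)| = 5, |Hom(C, D)| = 4.
|Nat(h^B, h^A) x Nat(h^D, h^C)| = 5 * 4 = 20

20


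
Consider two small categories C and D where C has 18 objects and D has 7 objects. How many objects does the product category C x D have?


The product category C x D has objects that are pairs (c, d).
Number of pairs = |Ob(C)| * |Ob(D)| = 18 * 7 = 126

126


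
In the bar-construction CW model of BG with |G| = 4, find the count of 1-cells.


In the bar-construction CW model of BG, the n-cells are indexed by
n-tuples [g_1|...|g_n] of non-identity elements of G (degenerate
simplices with some g_i = e do not contribute cells), so there are
(|G| - 1)^n n-cells.
For dim = 1 with |G| = 4:
cells = (4 - 1)^1 = 3^1 = 3

3


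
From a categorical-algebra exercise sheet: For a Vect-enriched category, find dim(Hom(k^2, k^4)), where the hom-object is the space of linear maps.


In Vect-enriched categories, Hom(k^n, k^m) is the space of m x n matrices.
dim(Hom(k^2, k^4)) = 4 * 2 = 8

8


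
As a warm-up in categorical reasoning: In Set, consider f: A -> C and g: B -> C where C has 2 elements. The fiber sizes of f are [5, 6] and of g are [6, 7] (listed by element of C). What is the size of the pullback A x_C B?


The pullback A x_C B consists of pairs (a, b) with f(a) = g(b).
For each element c in C, the fiber product has |f^-1(c)| * |g^-1(c)| elements.
Summing over C: 5 * 6 + 6 * 7
= 30 + 42 = 72

72


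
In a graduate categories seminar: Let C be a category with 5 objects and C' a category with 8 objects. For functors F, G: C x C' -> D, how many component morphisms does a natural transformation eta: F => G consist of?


A natural transformation eta: F => G assigns one component morphism per
object of the domain category.
The domain is the product category C x C', so
|Ob(C x C')| = |Ob(C)| * |Ob(C')| = 5 * 8 = 40.
Therefore eta has 40 component morphisms.

40


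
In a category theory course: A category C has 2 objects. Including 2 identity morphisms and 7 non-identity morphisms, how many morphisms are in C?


Each object has an identity morphism, giving 2 identities.
Adding the 7 non-identity morphisms:
Total = 2 + 7 = 9

9


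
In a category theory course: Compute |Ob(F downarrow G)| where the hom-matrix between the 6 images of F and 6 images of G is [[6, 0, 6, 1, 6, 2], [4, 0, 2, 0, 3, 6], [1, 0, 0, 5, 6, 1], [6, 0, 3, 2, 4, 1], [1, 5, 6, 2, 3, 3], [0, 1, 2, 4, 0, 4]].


Objects of (F downarrow G) are triples (a, b, h: F(a)->G(b)).
The count equals the sum of all entries in the hom-matrix.
sum(row 0) = 21
sum(row 1) = 15
sum(row 2) = 13
sum(row 3) = 16
sum(row 4) = 20
sum(row 5) = 11
Grand total = 96

96


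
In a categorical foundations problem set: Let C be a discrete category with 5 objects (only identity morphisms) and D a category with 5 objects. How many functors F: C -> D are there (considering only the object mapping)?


A functor from a discrete category C to D is determined by
where each object maps. Each of the 5 objects of C can map
to any of the 5 objects of D independently.
Number of functors = 5^5 = 3125

3125


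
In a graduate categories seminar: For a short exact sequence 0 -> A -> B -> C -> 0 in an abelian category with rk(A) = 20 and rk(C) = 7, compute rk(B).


For a short exact sequence 0 -> A -> B -> C -> 0,
rank is additive: rank(B) = rank(A) + rank(C).
rank(B) = 20 + 7 = 27

27


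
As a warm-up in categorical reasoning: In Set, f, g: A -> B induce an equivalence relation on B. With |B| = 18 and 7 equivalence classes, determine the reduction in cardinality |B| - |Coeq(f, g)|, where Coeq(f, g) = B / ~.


The coequalizer Coeq(f, g) = B / ~ has one element per equivalence class.
|B| = 18, |Coeq(f, g)| = 7.
|B| - |Coeq(f, g)| = 18 - 7 = 11.

11


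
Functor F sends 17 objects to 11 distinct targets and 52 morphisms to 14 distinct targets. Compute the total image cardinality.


The image of F consists of distinct objects and distinct morphisms.
|Im(F)| on objects = 11
|Im(F)| on morphisms = 14
Total image cardinality = 11 + 14 = 25

25


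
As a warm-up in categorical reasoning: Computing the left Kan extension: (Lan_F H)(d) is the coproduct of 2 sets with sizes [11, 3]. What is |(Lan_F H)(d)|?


Pointwise, the left Kan extension (Lan_F H)(d) is the colimit, indexed
by the comma category (F downarrow d), of H composed with the
projection (F downarrow d) -> C. Here that colimit is given
as a coproduct (disjoint union) of sets, so its cardinality is the
sum of the sizes of the summands.
Coproduct of sets with sizes: 11 + 3
= 14

14


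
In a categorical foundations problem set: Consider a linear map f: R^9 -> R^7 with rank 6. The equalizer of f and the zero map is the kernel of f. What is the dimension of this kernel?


The equalizer of f and the zero map is ker(f).
By the rank-nullity theorem: dim(ker(f)) = dim(domain) - rank(f).
dim(ker(f)) = 9 - 6 = 3

3


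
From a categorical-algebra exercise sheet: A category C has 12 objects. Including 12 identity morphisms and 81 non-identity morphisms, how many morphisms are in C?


Each object has an identity morphism, giving 12 identities.
Adding the 81 non-identity morphisms:
Total = 12 + 81 = 93

93


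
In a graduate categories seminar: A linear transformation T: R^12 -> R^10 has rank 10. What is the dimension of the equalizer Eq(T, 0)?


The equalizer of f and the zero map is ker(f).
By the rank-nullity theorem: dim(ker(f)) = dim(domain) - rank(f).
dim(ker(f)) = 12 - 10 = 2

2


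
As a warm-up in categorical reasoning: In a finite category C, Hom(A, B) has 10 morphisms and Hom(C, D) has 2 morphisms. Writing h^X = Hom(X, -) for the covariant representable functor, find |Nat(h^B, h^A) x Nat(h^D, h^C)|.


By the Yoneda lemma, Nat(h^B, h^A) is isomorphic to Hom(A, B),
so |Nat(h^B, h^A)| = |Hom(A, B)| and |Nat(h^D, h^C)| = |Hom(C, D)|.
|Hom(A, B)| = 10, |Hom(C, D)| = 2.
|Nat(h^B, h^A) x Nat(h^D, h^C)| = 10 * 2 = 20

20


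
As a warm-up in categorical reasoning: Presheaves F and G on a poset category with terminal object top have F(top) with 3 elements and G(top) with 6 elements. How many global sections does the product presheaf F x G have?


Global sections of a presheaf on a poset with terminal top satisfy
Gamma(H) ~ H(top). Presheaves admit pointwise products, so
(F x G)(top) = F(top) x G(top) (Cartesian product).
|Gamma(F x G)| = |F(top)| * |G(top)| = 3 * 6 = 18.

18


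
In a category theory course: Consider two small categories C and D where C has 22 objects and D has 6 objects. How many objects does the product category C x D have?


The product category C x D has objects that are pairs (c, d).
Number of pairs = |Ob(C)| * |Ob(D)| = 22 * 6 = 132

132


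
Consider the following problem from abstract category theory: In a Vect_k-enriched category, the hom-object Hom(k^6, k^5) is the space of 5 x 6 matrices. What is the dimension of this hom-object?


In Vect-enriched categories, Hom(k^n, k^m) is the space of m x n matrices.
dim(Hom(k^6, k^5)) = 5 * 6 = 30

30


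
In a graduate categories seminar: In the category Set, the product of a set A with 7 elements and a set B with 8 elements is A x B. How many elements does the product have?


In Set, the product A x B is the Cartesian product.
By the universal property, |A x B| = |A| * |B|.
|A x B| = 7 * 8 = 56

56


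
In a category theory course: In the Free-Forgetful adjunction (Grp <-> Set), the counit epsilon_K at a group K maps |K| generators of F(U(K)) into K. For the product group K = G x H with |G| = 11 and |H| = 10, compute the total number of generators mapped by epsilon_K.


The counit epsilon_K: F(U(K)) -> K of the Free-Forgetful adjunction
maps |K| generators of F(U(K)) into K. For K = G x H (the product group),
|G x H| = |G| * |H|.
Total generators mapped = 11 * 10 = 110.

110


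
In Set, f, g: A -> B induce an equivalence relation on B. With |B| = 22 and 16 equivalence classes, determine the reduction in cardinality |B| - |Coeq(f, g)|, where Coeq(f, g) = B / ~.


The coequalizer Coeq(f, g) = B / ~ has one element per equivalence class.
|B| = 22, |Coeq(f, g)| = 16.
|B| - |Coeq(f, g)| = 22 - 16 = 6.

6


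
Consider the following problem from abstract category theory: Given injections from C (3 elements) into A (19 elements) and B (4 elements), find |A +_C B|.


The pushout A +_C B identifies the images of C in A and B.
|A +_C B| = |A| + |B| - |C| (for injections).
= 19 + 4 - 3 = 20

20


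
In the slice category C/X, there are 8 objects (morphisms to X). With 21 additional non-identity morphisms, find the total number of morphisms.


In the slice category C/X, objects are morphisms to X.
Identity morphisms: 8 (one per object of C/X).
Non-identity morphisms: 21.
Total = 8 + 21 = 29

29


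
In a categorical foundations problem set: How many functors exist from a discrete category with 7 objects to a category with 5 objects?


A functor from a discrete category C to D is determined by
where each object maps. Each of the 7 objects of C can map
to any of the 5 objects of D independently.
Number of functors = 5^7 = 78125

78125


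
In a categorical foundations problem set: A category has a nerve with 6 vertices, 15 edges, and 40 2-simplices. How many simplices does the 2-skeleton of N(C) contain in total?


The 2-skeleton of the nerve N(C) consists of simplices in dimensions 0, 1, 2:
  |N(C)_0| = 6 (objects)
  |N(C)_1| = 15 (morphisms)
  |N(C)_2| = 40 (composable pairs)
Total = 6 + 15 + 40 = 61

61


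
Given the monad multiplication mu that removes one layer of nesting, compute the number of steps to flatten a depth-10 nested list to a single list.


Each application of mu: T^2 -> T removes one layer of nesting.
Starting at depth 10 (i.e., T^10(X)), we need to reach T(X).
Number of mu applications = 10 - 1 = 9

9


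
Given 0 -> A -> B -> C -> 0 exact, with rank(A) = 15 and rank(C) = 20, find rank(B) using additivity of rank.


For a short exact sequence 0 -> A -> B -> C -> 0,
rank is additive: rank(B) = rank(A) + rank(C).
rank(B) = 15 + 20 = 35

35


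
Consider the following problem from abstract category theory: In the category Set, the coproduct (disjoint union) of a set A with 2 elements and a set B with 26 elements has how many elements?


In Set, the coproduct A + B is the disjoint union.
|A + B| = |A| + |B| = 2 + 26 = 28

28


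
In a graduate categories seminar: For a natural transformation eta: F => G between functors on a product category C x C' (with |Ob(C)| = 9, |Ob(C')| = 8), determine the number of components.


A natural transformation eta: F => G assigns one component morphism per
object of the domain category.
The domain is the product category C x C', so
|Ob(C x C')| = |Ob(C)| * |Ob(C')| = 9 * 8 = 72.
Therefore eta has 72 component morphisms.

72


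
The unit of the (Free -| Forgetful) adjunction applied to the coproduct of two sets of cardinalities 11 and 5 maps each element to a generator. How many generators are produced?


The unit eta_X: X -> U(F(X)) of the Free-Forgetful adjunction
maps each element of X to a generator of F(X). For X = S + T (disjoint
union in Set), |S + T| = |S| + |T|.
Total mappings = 11 + 5 = 16.

16


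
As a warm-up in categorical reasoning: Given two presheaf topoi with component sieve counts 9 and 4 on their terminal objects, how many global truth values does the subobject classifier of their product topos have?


In a product of presheaf topoi E_1 x E_2, the subobject classifier
is Omega = Omega_1 x Omega_2 (componentwise), so
|Omega(top)| = |Omega_1(top_1)| * |Omega_2(top_2)|.
= 9 * 4 = 36.

36


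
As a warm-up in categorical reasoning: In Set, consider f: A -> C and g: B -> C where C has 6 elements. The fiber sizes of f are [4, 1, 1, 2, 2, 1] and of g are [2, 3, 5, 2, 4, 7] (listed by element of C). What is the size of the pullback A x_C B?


The pullback A x_C B consists of pairs (a, b) with f(a) = g(b).
For each element c in C, the fiber product has |f^-1(c)| * |g^-1(c)| elements.
Summing over C: 4 * 2 + 1 * 3 + 1 * 5 + 2 * 2 + 2 * 4 + 1 * 7
= 8 + 3 + 5 + 4 + 8 + 7 = 35

35


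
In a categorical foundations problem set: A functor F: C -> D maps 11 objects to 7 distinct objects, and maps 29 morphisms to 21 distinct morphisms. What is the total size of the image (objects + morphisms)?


The image of F consists of distinct objects and distinct morphisms.
|Im(F)| on objects = 7
|Im(F)| on morphisms = 21
Total image cardinality = 7 + 21 = 28

28


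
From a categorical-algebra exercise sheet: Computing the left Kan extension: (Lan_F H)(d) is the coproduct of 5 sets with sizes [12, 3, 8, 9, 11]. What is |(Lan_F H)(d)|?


Pointwise, the left Kan extension (Lan_F H)(d) is the colimit, indexed
by the comma category (F downarrow d), of H composed with the
projection (F downarrow d) -> C. Here that colimit is given
as a coproduct (disjoint union) of sets, so its cardinality is the
sum of the sizes of the summands.
Coproduct of sets with sizes: 12 + 3 + 8 + 9 + 11
= 43

43


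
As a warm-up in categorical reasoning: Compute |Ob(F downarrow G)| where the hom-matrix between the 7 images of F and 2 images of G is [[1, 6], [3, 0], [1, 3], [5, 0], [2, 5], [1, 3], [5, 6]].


Objects of (F downarrow G) are triples (a, b, h: F(a)->G(b)).
The count equals the sum of all entries in the hom-matrix.
sum(row 0) = 7
sum(row 1) = 3
sum(row 2) = 4
sum(row 3) = 5
sum(row 4) = 7
sum(row 5) = 4
sum(row 6) = 11
Grand total = 41

41


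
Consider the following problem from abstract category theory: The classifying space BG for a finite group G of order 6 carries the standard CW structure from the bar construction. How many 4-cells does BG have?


In the bar-construction CW model of BG, the n-cells are indexed by
n-tuples [g_1|...|g_n] of non-identity elements of G (degenerate
simplices with some g_i = e do not contribute cells), so there are
(|G| - 1)^n n-cells.
For dim = 4 with |G| = 6:
cells = (6 - 1)^4 = 5^4 = 625

625


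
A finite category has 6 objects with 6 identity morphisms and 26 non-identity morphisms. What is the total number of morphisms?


Each object has an identity morphism, giving 6 identities.
Adding the 26 non-identity morphisms:
Total = 6 + 26 = 32

32


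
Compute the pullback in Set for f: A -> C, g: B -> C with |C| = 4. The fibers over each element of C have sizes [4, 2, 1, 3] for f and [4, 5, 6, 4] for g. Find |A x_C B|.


The pullback A x_C B consists of pairs (a, b) with f(a) = g(b).
For each element c in C, the fiber product has |f^-1(c)| * |g^-1(c)| elements.
Summing over C: 4 * 4 + 2 * 5 + 1 * 6 + 3 * 4
= 16 + 10 + 6 + 12 = 44

44


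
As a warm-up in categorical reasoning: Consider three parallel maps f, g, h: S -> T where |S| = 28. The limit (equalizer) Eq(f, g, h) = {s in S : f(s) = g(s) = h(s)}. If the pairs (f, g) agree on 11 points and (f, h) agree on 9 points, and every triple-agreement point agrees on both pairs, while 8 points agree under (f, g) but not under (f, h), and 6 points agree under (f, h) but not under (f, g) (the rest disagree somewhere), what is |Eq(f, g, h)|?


Eq(f, g, h) is the triple-agreement set: points in S where all three
maps take the same value. Using inclusion-exclusion on the pairwise data:
Pair (f, g) agrees on 11 points; pair (f, h) on 9 points.
Points agreeing under (f, g) but not (f, h) = 8; under (f, h) but not (f, g) = 6.
Triple-agreement = agreement-in-(f, g) minus points that agree under (f, g) but not (f, h):
|Eq(f, g, h)| = 11 - 8 = 3
(cross-check via (f, h): 9 - 6 = 3.)

3


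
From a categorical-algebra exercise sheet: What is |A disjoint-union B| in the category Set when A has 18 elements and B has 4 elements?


In Set, the coproduct A + B is the disjoint union.
|A + B| = |A| + |B| = 18 + 4 = 22

22


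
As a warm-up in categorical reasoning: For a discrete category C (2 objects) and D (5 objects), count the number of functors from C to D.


A functor from a discrete category C to D is determined by
where each object maps. Each of the 2 objects of C can map
to any of the 5 objects of D independently.
Number of functors = 5^2 = 25

25


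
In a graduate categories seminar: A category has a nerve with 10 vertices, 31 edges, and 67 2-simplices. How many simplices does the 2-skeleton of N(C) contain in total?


The 2-skeleton of the nerve N(C) consists of simplices in dimensions 0, 1, 2:
  |N(C)_0| = 10 (objects)
  |N(C)_1| = 31 (morphisms)
  |N(C)_2| = 67 (composable pairs)
Total = 10 + 31 + 67 = 108

108


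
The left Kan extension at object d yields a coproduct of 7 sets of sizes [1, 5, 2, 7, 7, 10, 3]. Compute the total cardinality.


Pointwise, the left Kan extension (Lan_F H)(d) is the colimit, indexed
by the comma category (F downarrow d), of H composed with the
projection (F downarrow d) -> C. Here that colimit is given
as a coproduct (disjoint union) of sets, so its cardinality is the
sum of the sizes of the summands.
Coproduct of sets with sizes: 1 + 5 + 2 + 7 + 7 + 10 + 3
= 35

35


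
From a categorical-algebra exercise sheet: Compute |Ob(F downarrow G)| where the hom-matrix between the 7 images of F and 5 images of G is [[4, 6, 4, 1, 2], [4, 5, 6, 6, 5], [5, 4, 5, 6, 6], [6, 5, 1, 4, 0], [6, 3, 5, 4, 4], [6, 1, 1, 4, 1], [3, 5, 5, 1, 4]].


Objects of (F downarrow G) are triples (a, b, h: F(a)->G(b)).
The count equals the sum of all entries in the hom-matrix.
sum(row 0) = 17
sum(row 1) = 26
sum(row 2) = 26
sum(row 3) = 16
sum(row 4) = 22
sum(row 5) = 13
sum(row 6) = 18
Grand total = 138

138


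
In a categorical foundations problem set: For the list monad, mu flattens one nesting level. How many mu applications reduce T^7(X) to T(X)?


Each application of mu: T^2 -> T removes one layer of nesting.
Starting at depth 7 (i.e., T^7(X)), we need to reach T(X).
Number of mu applications = 7 - 1 = 6

6


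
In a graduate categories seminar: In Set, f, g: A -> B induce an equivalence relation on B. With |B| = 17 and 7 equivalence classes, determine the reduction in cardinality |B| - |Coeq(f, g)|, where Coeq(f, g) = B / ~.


The coequalizer Coeq(f, g) = B / ~ has one element per equivalence class.
|B| = 17, |Coeq(f, g)| = 7.
|B| - |Coeq(f, g)| = 17 - 7 = 10.

10


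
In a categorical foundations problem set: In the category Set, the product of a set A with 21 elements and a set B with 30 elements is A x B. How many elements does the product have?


In Set, the product A x B is the Cartesian product.
By the universal property, |A x B| = |A| * |B|.
|A x B| = 21 * 30 = 630

630


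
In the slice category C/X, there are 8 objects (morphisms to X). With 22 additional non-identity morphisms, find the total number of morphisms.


In the slice category C/X, objects are morphisms to X.
Identity morphisms: 8 (one per object of C/X).
Non-identity morphisms: 22.
Total = 8 + 22 = 30

30


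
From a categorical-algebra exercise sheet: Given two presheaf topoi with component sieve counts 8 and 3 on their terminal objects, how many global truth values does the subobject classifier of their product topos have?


In a product of presheaf topoi E_1 x E_2, the subobject classifier
is Omega = Omega_1 x Omega_2 (componentwise), so
|Omega(top)| = |Omega_1(top_1)| * |Omega_2(top_2)|.
= 8 * 3 = 24.

24


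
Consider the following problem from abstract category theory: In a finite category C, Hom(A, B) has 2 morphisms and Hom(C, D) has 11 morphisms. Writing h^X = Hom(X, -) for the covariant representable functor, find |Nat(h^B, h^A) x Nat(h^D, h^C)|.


By the Yoneda lemma, Nat(h^B, h^A) is isomorphic to Hom(A, B),
so |Nat(h^B, h^A)| = |Hom(A, B)| and |Nat(h^D, h^C)| = |Hom(C, D)|.
|Hom(A, B)| = 2, |Hom(C, D)| = 11.
|Nat(h^B, h^A) x Nat(h^D, h^C)| = 2 * 11 = 22

22


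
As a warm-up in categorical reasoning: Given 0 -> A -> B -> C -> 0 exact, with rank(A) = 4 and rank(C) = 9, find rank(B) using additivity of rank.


For a short exact sequence 0 -> A -> B -> C -> 0,
rank is additive: rank(B) = rank(A) + rank(C).
rank(B) = 4 + 9 = 13

13


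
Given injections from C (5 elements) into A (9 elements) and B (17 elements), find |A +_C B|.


The pushout A +_C B identifies the images of C in A and B.
|A +_C B| = |A| + |B| - |C| (for injections).
= 9 + 17 - 5 = 21

21


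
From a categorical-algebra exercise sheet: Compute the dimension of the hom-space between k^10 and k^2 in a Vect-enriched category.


In Vect-enriched categories, Hom(k^n, k^m) is the space of m x n matrices.
dim(Hom(k^10, k^2)) = 2 * 10 = 20

20


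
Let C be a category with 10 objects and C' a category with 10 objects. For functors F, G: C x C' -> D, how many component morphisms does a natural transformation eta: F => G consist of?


A natural transformation eta: F => G assigns one component morphism per
object of the domain category.
The domain is the product category C x C', so
|Ob(C x C')| = |Ob(C)| * |Ob(C')| = 10 * 10 = 100.
Therefore eta has 100 component morphisms.

100


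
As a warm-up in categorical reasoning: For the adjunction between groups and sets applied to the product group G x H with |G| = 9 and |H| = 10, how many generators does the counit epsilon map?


The counit epsilon_K: F(U(K)) -> K of the Free-Forgetful adjunction
maps |K| generators of F(U(K)) into K. For K = G x H (the product group),
|G x H| = |G| * |H|.
Total generators mapped = 9 * 10 = 90.

90


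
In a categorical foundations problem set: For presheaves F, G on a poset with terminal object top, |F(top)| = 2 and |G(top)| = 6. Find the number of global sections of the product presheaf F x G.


Global sections of a presheaf on a poset with terminal top satisfy
Gamma(H) ~ H(top). Presheaves admit pointwise products, so
(F x G)(top) = F(top) x G(top) (Cartesian product).
|Gamma(F x G)| = |F(top)| * |G(top)| = 2 * 6 = 12.

12


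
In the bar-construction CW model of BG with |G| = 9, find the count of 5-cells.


In the bar-construction CW model of BG, the n-cells are indexed by
n-tuples [g_1|...|g_n] of non-identity elements of G (degenerate
simplices with some g_i = e do not contribute cells), so there are
(|G| - 1)^n n-cells.
For dim = 5 with |G| = 9:
cells = (9 - 1)^5 = 8^5 = 32768

32768


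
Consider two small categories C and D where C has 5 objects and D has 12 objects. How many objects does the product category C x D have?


The product category C x D has objects that are pairs (c, d).
Number of pairs = |Ob(C)| * |Ob(D)| = 5 * 12 = 60

60


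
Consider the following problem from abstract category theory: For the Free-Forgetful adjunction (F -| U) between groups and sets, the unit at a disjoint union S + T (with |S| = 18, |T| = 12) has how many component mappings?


The unit eta_X: X -> U(F(X)) of the Free-Forgetful adjunction
maps each element of X to a generator of F(X). For X = S + T (disjoint
union in Set), |S + T| = |S| + |T|.
Total mappings = 18 + 12 = 30.

30


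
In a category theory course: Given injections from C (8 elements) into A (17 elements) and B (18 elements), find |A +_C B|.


The pushout A +_C B identifies the images of C in A and B.
|A +_C B| = |A| + |B| - |C| (for injections).
= 17 + 18 - 8 = 27

27


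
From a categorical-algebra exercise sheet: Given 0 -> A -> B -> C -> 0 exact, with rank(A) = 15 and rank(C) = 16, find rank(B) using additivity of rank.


For a short exact sequence 0 -> A -> B -> C -> 0,
rank is additive: rank(B) = rank(A) + rank(C).
rank(B) = 15 + 16 = 31

31


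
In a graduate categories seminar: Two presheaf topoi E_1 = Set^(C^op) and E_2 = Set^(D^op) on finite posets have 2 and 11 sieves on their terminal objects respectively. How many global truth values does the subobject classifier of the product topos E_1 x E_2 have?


In a product of presheaf topoi E_1 x E_2, the subobject classifier
is Omega = Omega_1 x Omega_2 (componentwise), so
|Omega(top)| = |Omega_1(top_1)| * |Omega_2(top_2)|.
= 2 * 11 = 22.

22


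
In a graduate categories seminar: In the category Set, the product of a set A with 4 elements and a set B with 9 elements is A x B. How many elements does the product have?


In Set, the product A x B is the Cartesian product.
By the universal property, |A x B| = |A| * |B|.
|A x B| = 4 * 9 = 36

36


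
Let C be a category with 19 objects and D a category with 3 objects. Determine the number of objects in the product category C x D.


The product category C x D has objects that are pairs (c, d).
Number of pairs = |Ob(C)| * |Ob(D)| = 19 * 3 = 57

57


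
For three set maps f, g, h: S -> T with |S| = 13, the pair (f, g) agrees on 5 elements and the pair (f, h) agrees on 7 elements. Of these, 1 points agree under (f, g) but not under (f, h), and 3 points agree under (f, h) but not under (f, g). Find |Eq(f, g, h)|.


Eq(f, g, h) is the triple-agreement set: points in S where all three
maps take the same value. Using inclusion-exclusion on the pairwise data:
Pair (f, g) agrees on 5 points; pair (f, h) on 7 points.
Points agreeing under (f, g) but not (f, h) = 1; under (f, h) but not (f, g) = 3.
Triple-agreement = agreement-in-(f, g) minus points that agree under (f, g) but not (f, h):
|Eq(f, g, h)| = 5 - 1 = 4
(cross-check via (f, h): 7 - 3 = 4.)

4


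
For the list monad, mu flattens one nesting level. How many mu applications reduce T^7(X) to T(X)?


Each application of mu: T^2 -> T removes one layer of nesting.
Starting at depth 7 (i.e., T^7(X)), we need to reach T(X).
Number of mu applications = 7 - 1 = 6

6


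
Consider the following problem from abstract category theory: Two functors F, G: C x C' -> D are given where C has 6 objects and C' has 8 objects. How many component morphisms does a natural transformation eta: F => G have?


A natural transformation eta: F => G assigns one component morphism per
object of the domain category.
The domain is the product category C x C', so
|Ob(C x C')| = |Ob(C)| * |Ob(C')| = 6 * 8 = 48.
Therefore eta has 48 component morphisms.

48


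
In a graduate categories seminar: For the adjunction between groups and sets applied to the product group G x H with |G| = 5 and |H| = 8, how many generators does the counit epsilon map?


The counit epsilon_K: F(U(K)) -> K of the Free-Forgetful adjunction
maps |K| generators of F(U(K)) into K. For K = G x H (the product group),
|G x H| = |G| * |H|.
Total generators mapped = 5 * 8 = 40.

40


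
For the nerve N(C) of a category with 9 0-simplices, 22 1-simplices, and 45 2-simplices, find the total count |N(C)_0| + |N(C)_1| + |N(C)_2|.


The 2-skeleton of the nerve N(C) consists of simplices in dimensions 0, 1, 2:
  |N(C)_0| = 9 (objects)
  |N(C)_1| = 22 (morphisms)
  |N(C)_2| = 45 (composable pairs)
Total = 9 + 22 + 45 = 76

76


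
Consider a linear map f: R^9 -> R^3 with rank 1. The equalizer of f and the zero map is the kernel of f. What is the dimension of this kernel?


The equalizer of f and the zero map is ker(f).
By the rank-nullity theorem: dim(ker(f)) = dim(domain) - rank(f).
dim(ker(f)) = 9 - 1 = 8

8


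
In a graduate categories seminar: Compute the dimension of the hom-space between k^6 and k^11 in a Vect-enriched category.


In Vect-enriched categories, Hom(k^n, k^m) is the space of m x n matrices.
dim(Hom(k^6, k^11)) = 11 * 6 = 66

66


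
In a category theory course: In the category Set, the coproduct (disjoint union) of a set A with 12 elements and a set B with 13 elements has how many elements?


In Set, the coproduct A + B is the disjoint union.
|A + B| = |A| + |B| = 12 + 13 = 25

25


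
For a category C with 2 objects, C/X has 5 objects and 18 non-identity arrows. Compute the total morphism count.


In the slice category C/X, objects are morphisms to X.
Identity morphisms: 5 (one per object of C/X).
Non-identity morphisms: 18.
Total = 5 + 18 = 23

23


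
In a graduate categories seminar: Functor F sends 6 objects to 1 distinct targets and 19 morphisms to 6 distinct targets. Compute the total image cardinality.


The image of F consists of distinct objects and distinct morphisms.
|Im(F)| on objects = 1
|Im(F)| on morphisms = 6
Total image cardinality = 1 + 6 = 7

7


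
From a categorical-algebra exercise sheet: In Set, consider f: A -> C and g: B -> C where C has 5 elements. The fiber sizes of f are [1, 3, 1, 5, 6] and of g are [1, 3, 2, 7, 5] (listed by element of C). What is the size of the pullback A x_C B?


The pullback A x_C B consists of pairs (a, b) with f(a) = g(b).
For each element c in C, the fiber product has |f^-1(c)| * |g^-1(c)| elements.
Summing over C: 1 * 1 + 3 * 3 + 1 * 2 + 5 * 7 + 6 * 5
= 1 + 9 + 2 + 35 + 30 = 77

77


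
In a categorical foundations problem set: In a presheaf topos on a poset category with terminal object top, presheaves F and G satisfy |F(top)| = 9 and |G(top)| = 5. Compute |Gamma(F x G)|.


Global sections of a presheaf on a poset with terminal top satisfy
Gamma(H) ~ H(top). Presheaves admit pointwise products, so
(F x G)(top) = F(top) x G(top) (Cartesian product).
|Gamma(F x G)| = |F(top)| * |G(top)| = 9 * 5 = 45.

45


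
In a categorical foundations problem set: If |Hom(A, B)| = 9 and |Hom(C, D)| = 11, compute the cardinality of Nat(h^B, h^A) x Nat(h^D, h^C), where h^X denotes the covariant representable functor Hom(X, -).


By the Yoneda lemma, Nat(h^B, h^A) is isomorphic to Hom(A, B),
so |Nat(h^B, h^A)| = |Hom(A, B)| and |Nat(h^D, h^C)| = |Hom(C, D)|.
|Hom(A, B)| = 9, |Hom(C, D)| = 11.
|Nat(h^B, h^A) x Nat(h^D, h^C)| = 9 * 11 = 99

99


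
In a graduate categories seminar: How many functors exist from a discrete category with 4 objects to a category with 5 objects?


A functor from a discrete category C to D is determined by
where each object maps. Each of the 4 objects of C can map
to any of the 5 objects of D independently.
Number of functors = 5^4 = 625

625


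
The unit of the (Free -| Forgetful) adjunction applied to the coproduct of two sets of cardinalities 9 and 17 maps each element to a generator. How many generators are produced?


The unit eta_X: X -> U(F(X)) of the Free-Forgetful adjunction
maps each element of X to a generator of F(X). For X = S + T (disjoint
union in Set), |S + T| = |S| + |T|.
Total mappings = 9 + 17 = 26.

26


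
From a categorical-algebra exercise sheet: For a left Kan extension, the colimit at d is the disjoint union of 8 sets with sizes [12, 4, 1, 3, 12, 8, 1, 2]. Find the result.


Pointwise, the left Kan extension (Lan_F H)(d) is the colimit, indexed
by the comma category (F downarrow d), of H composed with the
projection (F downarrow d) -> C. Here that colimit is given
as a coproduct (disjoint union) of sets, so its cardinality is the
sum of the sizes of the summands.
Coproduct of sets with sizes: 12 + 4 + 1 + 3 + 12 + 8 + 1 + 2
= 43

43


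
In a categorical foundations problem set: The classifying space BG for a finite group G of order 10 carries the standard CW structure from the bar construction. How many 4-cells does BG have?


In the bar-construction CW model of BG, the n-cells are indexed by
n-tuples [g_1|...|g_n] of non-identity elements of G (degenerate
simplices with some g_i = e do not contribute cells), so there are
(|G| - 1)^n n-cells.
For dim = 4 with |G| = 10:
cells = (10 - 1)^4 = 9^4 = 6561

6561


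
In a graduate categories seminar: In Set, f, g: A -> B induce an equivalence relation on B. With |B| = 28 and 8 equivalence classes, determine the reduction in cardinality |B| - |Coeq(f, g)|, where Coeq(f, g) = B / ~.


The coequalizer Coeq(f, g) = B / ~ has one element per equivalence class.
|B| = 28, |Coeq(f, g)| = 8.
|B| - |Coeq(f, g)| = 28 - 8 = 20.

20


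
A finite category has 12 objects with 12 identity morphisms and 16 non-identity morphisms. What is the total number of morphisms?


Each object has an identity morphism, giving 12 identities.
Adding the 16 non-identity morphisms:
Total = 12 + 16 = 28

28


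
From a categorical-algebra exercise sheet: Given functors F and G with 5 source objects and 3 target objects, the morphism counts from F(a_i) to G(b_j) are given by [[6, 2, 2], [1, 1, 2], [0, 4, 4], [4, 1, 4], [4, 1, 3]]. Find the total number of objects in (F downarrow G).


Objects of (F downarrow G) are triples (a, b, h: F(a)->G(b)).
The count equals the sum of all entries in the hom-matrix.
sum(row 0) = 10
sum(row 1) = 4
sum(row 2) = 8
sum(row 3) = 9
sum(row 4) = 8
Grand total = 39

39


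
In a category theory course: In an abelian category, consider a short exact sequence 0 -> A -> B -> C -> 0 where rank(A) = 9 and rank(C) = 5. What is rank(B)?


For a short exact sequence 0 -> A -> B -> C -> 0,
rank is additive: rank(B) = rank(A) + rank(C).
rank(B) = 9 + 5 = 14

14


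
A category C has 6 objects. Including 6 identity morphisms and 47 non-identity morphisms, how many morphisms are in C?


Each object has an identity morphism, giving 6 identities.
Adding the 47 non-identity morphisms:
Total = 6 + 47 = 53

53


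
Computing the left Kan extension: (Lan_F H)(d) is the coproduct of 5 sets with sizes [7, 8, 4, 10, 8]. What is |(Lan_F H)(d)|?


Pointwise, the left Kan extension (Lan_F H)(d) is the colimit, indexed
by the comma category (F downarrow d), of H composed with the
projection (F downarrow d) -> C. Here that colimit is given
as a coproduct (disjoint union) of sets, so its cardinality is the
sum of the sizes of the summands.
Coproduct of sets with sizes: 7 + 8 + 4 + 10 + 8
= 37

37


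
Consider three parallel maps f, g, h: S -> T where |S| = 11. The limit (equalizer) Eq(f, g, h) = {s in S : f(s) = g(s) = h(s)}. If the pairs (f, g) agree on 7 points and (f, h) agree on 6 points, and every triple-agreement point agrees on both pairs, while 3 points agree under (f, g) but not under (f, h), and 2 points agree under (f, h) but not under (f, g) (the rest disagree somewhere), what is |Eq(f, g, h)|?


Eq(f, g, h) is the triple-agreement set: points in S where all three
maps take the same value. Using inclusion-exclusion on the pairwise data:
Pair (f, g) agrees on 7 points; pair (f, h) on 6 points.
Points agreeing under (f, g) but not (f, h) = 3; under (f, h) but not (f, g) = 2.
Triple-agreement = agreement-in-(f, g) minus points that agree under (f, g) but not (f, h):
|Eq(f, g, h)| = 7 - 3 = 4
(cross-check via (f, h): 6 - 2 = 4.)

4


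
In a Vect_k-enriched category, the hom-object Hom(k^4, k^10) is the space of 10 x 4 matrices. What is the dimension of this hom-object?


In Vect-enriched categories, Hom(k^n, k^m) is the space of m x n matrices.
dim(Hom(k^4, k^10)) = 10 * 4 = 40

40


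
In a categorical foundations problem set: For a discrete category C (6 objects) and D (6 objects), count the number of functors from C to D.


A functor from a discrete category C to D is determined by
where each object maps. Each of the 6 objects of C can map
to any of the 6 objects of D independently.
Number of functors = 6^6 = 46656

46656


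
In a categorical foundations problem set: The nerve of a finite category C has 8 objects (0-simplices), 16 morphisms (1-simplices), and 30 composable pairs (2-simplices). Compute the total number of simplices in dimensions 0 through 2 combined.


The 2-skeleton of the nerve N(C) consists of simplices in dimensions 0, 1, 2:
  |N(C)_0| = 8 (objects)
  |N(C)_1| = 16 (morphisms)
  |N(C)_2| = 30 (composable pairs)
Total = 8 + 16 + 30 = 54

54


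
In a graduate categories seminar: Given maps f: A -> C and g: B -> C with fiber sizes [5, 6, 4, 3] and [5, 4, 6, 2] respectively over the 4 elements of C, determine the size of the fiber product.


The pullback A x_C B consists of pairs (a, b) with f(a) = g(b).
For each element c in C, the fiber product has |f^-1(c)| * |g^-1(c)| elements.
Summing over C: 5 * 5 + 6 * 4 + 4 * 6 + 3 * 2
= 25 + 24 + 24 + 6 = 79

79


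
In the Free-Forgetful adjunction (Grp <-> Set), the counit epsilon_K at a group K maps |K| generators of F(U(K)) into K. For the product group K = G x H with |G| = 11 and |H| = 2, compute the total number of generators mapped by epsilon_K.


The counit epsilon_K: F(U(K)) -> K of the Free-Forgetful adjunction
maps |K| generators of F(U(K)) into K. For K = G x H (the product group),
|G x H| = |G| * |H|.
Total generators mapped = 11 * 2 = 22.

22


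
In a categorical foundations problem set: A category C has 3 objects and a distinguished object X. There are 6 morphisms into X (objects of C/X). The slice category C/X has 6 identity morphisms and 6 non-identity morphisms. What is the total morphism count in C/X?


In the slice category C/X, objects are morphisms to X.
Identity morphisms: 6 (one per object of C/X).
Non-identity morphisms: 6.
Total = 6 + 6 = 12

12


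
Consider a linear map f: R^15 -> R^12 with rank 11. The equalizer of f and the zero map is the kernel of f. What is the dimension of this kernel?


The equalizer of f and the zero map is ker(f).
By the rank-nullity theorem: dim(ker(f)) = dim(domain) - rank(f).
dim(ker(f)) = 15 - 11 = 4

4
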